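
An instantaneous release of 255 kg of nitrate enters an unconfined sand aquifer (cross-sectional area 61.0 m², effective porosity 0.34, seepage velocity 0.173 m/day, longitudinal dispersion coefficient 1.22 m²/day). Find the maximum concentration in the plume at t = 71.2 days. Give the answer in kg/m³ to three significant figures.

0.372 kg/m³

The peak of an instantaneous 1D plume sits at x = vt; there the Gaussian factor is 1 and C_max = M/(n_e·A·√(4πDt)), where n_e·A is the pore area the mass is dissolved in.
√(4πDt) = √(4π × 1.22 × 71.2) = 33.04 m, so C_max = 255/(0.34 × 61.0 × 33.04) = 0.372 kg/m³.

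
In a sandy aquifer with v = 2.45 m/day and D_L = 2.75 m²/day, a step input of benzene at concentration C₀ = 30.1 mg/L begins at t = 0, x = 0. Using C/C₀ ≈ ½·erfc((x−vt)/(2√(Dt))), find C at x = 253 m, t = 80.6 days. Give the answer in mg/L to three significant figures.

0.126 mg/L

For a continuous step input, C/C₀ ≈ ½·erfc((x−vt)/(2√(Dt))).
vt = 2.45 × 80.6 = 197.47 m and 2√(Dt) = 2√(2.75 × 80.6) = 29.78 m.
Argument (x−vt)/(2√(Dt)) = (253 − 197.47)/29.78 = 1.865; ½·erfc(1.865) = 0.004176.
C = 30.1 × 0.004176 = 0.126 mg/L.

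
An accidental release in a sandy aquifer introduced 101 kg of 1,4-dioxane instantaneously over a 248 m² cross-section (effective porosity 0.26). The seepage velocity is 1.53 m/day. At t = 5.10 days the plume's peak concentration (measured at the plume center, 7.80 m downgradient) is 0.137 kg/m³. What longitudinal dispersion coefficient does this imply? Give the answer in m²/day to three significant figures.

2.04 m²/day

At the plume center C_max = M/(n_e·A·√(4πDt)), so D = M²/(4πt·(n_e·A·C_max)²).
n_e·A·C_max = 0.26 × 248 × 0.137 = 8.834 kg/m.
D = 101²/(4π × 5.10 × 8.834²) = 2.04 m²/day.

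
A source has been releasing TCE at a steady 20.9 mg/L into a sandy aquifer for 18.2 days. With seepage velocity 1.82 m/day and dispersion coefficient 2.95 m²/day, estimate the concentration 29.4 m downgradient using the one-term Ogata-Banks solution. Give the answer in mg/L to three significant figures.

13.4 mg/L

For a continuous step input, C/C₀ ≈ ½·erfc((x−vt)/(2√(Dt))).
vt = 1.82 × 18.2 = 33.124 m and 2√(Dt) = 2√(2.95 × 18.2) = 14.65 m.
Argument (x−vt)/(2√(Dt)) = (29.4 − 33.124)/14.65 = -0.2542; ½·erfc(-0.2542) = 0.6404.
C = 20.9 × 0.6404 = 13.4 mg/L.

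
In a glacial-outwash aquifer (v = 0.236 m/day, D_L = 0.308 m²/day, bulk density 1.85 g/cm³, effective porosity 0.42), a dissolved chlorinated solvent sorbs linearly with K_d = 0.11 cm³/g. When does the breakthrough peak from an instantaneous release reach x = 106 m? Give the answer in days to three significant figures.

Retardation factor R = 1 + ρ_b·K_d/n = 1 + 1.85 × 0.11/0.42 = 1.485.
Sorption retards both mechanisms: v_R = v/R = 0.1589 m/day, D_R = D/R = 0.2074 m²/day.
Peak time from v_R²t² + 2D_R t − x² = 0: t = (√(D_R² + v_R²x²) − D_R)/v_R².
√(D_R² + v_R²x²) = √(0.2074² + 0.1589² × 106²) = 16.84; v_R² = 0.02525.
t = (16.84 − 0.2074)/0.02525 = 659 days.

659 days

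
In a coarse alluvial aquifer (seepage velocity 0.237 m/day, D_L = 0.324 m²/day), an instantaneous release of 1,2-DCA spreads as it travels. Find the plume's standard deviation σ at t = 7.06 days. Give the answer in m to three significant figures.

2.14 m

Dispersive spreading gives a Gaussian with σ² = 2Dt; advection only shifts the center.
σ = √(2 × 0.324 × 7.06) = 2.14 m.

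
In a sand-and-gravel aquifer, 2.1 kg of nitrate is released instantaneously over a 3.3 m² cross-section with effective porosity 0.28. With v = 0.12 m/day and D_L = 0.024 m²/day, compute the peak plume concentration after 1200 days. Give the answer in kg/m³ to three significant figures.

The peak of an instantaneous 1D plume sits at x = vt; there the Gaussian factor is 1 and C_max = M/(n_e·A·√(4πDt)), where n_e·A is the pore area the mass is dissolved in.
√(4πDt) = √(4π × 0.024 × 1200) = 19.02 m, so C_max = 2.1/(0.28 × 3.3 × 19.02) = 0.119 kg/m³.

0.119 kg/m³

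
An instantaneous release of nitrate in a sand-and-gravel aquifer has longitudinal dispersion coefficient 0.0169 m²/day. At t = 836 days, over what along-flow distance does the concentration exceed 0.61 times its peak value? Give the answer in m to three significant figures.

10.6 m

The plume is Gaussian with σ = √(2Dt) = √(2 × 0.0169 × 836) = 5.316 m.
C/C_peak = exp(−Δx²/(2σ²)) = 0.61 ⇒ Δx = σ·√(−2 ln 0.61) = 5.316 × 0.9943 = 5.286 m.
Width = 2Δx = 10.6 m.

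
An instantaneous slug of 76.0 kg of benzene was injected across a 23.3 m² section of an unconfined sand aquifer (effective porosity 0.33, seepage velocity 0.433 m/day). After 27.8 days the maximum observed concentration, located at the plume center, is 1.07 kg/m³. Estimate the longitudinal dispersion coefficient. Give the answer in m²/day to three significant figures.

At the plume center C_max = M/(n_e·A·√(4πDt)), so D = M²/(4πt·(n_e·A·C_max)²).
n_e·A·C_max = 0.33 × 23.3 × 1.07 = 8.227 kg/m.
D = 76.0²/(4π × 27.8 × 8.227²) = 0.244 m²/day.

0.244 m²/day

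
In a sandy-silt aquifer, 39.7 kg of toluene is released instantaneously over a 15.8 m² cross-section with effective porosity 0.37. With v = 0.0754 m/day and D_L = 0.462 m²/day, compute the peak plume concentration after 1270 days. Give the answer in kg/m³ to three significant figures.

The peak of an instantaneous 1D plume sits at x = vt; there the Gaussian factor is 1 and C_max = M/(n_e·A·√(4πDt)), where n_e·A is the pore area the mass is dissolved in.
√(4πDt) = √(4π × 0.462 × 1270) = 85.87 m, so C_max = 39.7/(0.37 × 15.8 × 85.87) = 0.0791 kg/m³.

0.0791 kg/m³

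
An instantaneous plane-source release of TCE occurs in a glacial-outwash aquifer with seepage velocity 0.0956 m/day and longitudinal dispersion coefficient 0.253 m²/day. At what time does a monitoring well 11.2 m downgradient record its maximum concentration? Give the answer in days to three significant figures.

92.7 days

For the 1D instantaneous-source solution, setting ∂C/∂t = 0 at fixed x gives v²t² + 2Dt − x² = 0, so t = (√(D² + v²x²) − D)/v².
√(D² + v²x²) = √(0.253² + 0.0956² × 11.2²) = 1.100; v² = 0.00913936.
t = (1.100 − 0.253)/0.00913936 = 92.7 days (vs. the pure-advection estimate x/v = 117 d).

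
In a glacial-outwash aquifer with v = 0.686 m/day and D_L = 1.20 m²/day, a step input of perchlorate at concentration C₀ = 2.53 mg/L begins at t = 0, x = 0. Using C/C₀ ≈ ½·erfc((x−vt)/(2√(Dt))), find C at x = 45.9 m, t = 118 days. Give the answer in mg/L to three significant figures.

2.48 mg/L

For a continuous step input, C/C₀ ≈ ½·erfc((x−vt)/(2√(Dt))).
vt = 0.686 × 118 = 80.948 m and 2√(Dt) = 2√(1.20 × 118) = 23.80 m.
Argument (x−vt)/(2√(Dt)) = (45.9 − 80.948)/23.80 = -1.473; ½·erfc(-1.473) = 0.9814.
C = 2.53 × 0.9814 = 2.48 mg/L.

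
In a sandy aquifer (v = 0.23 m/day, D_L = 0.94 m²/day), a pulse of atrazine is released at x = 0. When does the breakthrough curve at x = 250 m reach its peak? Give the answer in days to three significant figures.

1070 days

For the 1D instantaneous-source solution, setting ∂C/∂t = 0 at fixed x gives v²t² + 2Dt − x² = 0, so t = (√(D² + v²x²) − D)/v².
√(D² + v²x²) = √(0.94² + 0.23² × 250²) = 57.51; v² = 0.0529.
t = (57.51 − 0.94)/0.0529 = 1070 days (vs. the pure-advection estimate x/v = 1090 d).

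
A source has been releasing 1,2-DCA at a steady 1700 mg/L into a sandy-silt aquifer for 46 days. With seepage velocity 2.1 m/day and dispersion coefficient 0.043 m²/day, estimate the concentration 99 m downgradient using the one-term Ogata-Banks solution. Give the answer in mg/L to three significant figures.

193 mg/L

For a continuous step input, C/C₀ ≈ ½·erfc((x−vt)/(2√(Dt))).
vt = 2.1 × 46 = 96.6 m and 2√(Dt) = 2√(0.043 × 46) = 2.813 m.
Argument (x−vt)/(2√(Dt)) = (99 − 96.6)/2.813 = 0.8532; ½·erfc(0.8532) = 0.1138.
C = 1700 × 0.1138 = 193 mg/L.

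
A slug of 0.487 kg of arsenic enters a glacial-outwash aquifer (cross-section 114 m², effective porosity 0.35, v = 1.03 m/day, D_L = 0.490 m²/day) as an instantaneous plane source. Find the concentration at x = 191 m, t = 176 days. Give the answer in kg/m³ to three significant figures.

For an instantaneous plane source, C(x,t) = M/(n_e·A·√(4πDt)) · exp(−(x−vt)²/(4Dt)), with n_e·A the pore (flow) area.
Plume center vt = 1.03 × 176 = 181.28 m, so the well at 191 m is 9.72 m downgradient of the peak.
√(4πDt) = 32.92 m, giving peak height M/(n_e·A·√(4πDt)) = 0.487/(0.35 × 114 × 32.92) = 0.0003708 kg/m³.
(x−vt)²/(4Dt) = (9.72)²/(4 × 0.490 × 176) = 0.2739; exp(−0.2739) = 0.7604.
C = 0.0003708 × 0.7604 = 0.000282 kg/m³.

0.000282 kg/m³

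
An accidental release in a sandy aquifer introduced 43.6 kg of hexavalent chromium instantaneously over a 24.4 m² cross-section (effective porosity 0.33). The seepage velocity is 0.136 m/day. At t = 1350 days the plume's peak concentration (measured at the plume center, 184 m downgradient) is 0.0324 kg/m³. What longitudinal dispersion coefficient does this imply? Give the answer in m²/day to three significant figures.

1.65 m²/day

At the plume center C_max = M/(n_e·A·√(4πDt)), so D = M²/(4πt·(n_e·A·C_max)²).
n_e·A·C_max = 0.33 × 24.4 × 0.0324 = 0.2609 kg/m.
D = 43.6²/(4π × 1350 × 0.2609²) = 1.65 m²/day.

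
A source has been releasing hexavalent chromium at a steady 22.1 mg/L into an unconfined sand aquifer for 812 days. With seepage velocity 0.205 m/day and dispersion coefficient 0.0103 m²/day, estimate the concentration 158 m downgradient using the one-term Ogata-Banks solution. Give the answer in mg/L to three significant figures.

For a continuous step input, C/C₀ ≈ ½·erfc((x−vt)/(2√(Dt))).
vt = 0.205 × 812 = 166.46 m and 2√(Dt) = 2√(0.0103 × 812) = 5.784 m.
Argument (x−vt)/(2√(Dt)) = (158 − 166.46)/5.784 = -1.463; ½·erfc(-1.463) = 0.9807.
C = 22.1 × 0.9807 = 21.7 mg/L.

21.7 mg/L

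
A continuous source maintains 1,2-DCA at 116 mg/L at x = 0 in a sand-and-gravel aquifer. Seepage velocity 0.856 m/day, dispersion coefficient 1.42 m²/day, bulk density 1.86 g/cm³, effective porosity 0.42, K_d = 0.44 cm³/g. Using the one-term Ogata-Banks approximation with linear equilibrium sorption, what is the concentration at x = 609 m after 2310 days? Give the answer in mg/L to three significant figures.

Retardation factor R = 1 + ρ_b·K_d/n = 1 + 1.86 × 0.44/0.42 = 2.949.
Sorption retards both mechanisms: v_R = v/R = 0.2903 m/day, D_R = D/R = 0.4815 m²/day.
v_R·t = 0.2903 × 2310 = 670.593 m; 2√(D_R t) = 66.70 m; argument = (609 − 670.593)/66.70 = -0.9234.
C = C₀ × ½·erfc(-0.9234) = 116 × 0.9042 = 105 mg/L.

105 mg/L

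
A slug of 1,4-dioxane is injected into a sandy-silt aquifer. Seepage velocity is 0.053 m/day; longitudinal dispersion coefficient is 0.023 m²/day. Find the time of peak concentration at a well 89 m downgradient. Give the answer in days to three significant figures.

For the 1D instantaneous-source solution, setting ∂C/∂t = 0 at fixed x gives v²t² + 2Dt − x² = 0, so t = (√(D² + v²x²) − D)/v².
√(D² + v²x²) = √(0.023² + 0.053² × 89²) = 4.717; v² = 0.002809.
t = (4.717 − 0.023)/0.002809 = 1670 days (vs. the pure-advection estimate x/v = 1680 d).

1670 days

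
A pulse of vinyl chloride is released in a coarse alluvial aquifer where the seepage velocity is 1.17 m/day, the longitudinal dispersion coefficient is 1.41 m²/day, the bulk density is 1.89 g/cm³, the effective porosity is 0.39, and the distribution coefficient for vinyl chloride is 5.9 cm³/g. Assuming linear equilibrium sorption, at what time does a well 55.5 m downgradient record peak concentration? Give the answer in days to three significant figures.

1370 days

Retardation factor R = 1 + ρ_b·K_d/n = 1 + 1.89 × 5.9/0.39 = 29.59.
Sorption retards both mechanisms: v_R = v/R = 0.03954 m/day, D_R = D/R = 0.04765 m²/day.
Peak time from v_R²t² + 2D_R t − x² = 0: t = (√(D_R² + v_R²x²) − D_R)/v_R².
√(D_R² + v_R²x²) = √(0.04765² + 0.03954² × 55.5²) = 2.195; v_R² = 0.001563.
t = (2.195 − 0.04765)/0.001563 = 1370 days.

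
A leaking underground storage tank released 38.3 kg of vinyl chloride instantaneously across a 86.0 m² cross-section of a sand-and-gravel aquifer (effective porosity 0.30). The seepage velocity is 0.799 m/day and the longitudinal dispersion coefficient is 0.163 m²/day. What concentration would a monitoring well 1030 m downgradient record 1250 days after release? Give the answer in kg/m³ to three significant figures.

0.00885 kg/m³

For an instantaneous plane source, C(x,t) = M/(n_e·A·√(4πDt)) · exp(−(x−vt)²/(4Dt)), with n_e·A the pore (flow) area.
Plume center vt = 0.799 × 1250 = 998.75 m, so the well at 1030 m is 31.25 m downgradient of the peak.
√(4πDt) = 50.60 m, giving peak height M/(n_e·A·√(4πDt)) = 38.3/(0.30 × 86.0 × 50.60) = 0.02934 kg/m³.
(x−vt)²/(4Dt) = (31.25)²/(4 × 0.163 × 1250) = 1.198; exp(−1.198) = 0.3018.
C = 0.02934 × 0.3018 = 0.00885 kg/m³.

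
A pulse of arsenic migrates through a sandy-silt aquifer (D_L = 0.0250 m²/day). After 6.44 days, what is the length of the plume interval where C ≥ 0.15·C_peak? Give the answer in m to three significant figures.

The plume is Gaussian with σ = √(2Dt) = √(2 × 0.0250 × 6.44) = 0.5675 m.
C/C_peak = exp(−Δx²/(2σ²)) = 0.15 ⇒ Δx = σ·√(−2 ln 0.15) = 0.5675 × 1.948 = 1.105 m.
Width = 2Δx = 2.21 m.

2.21 m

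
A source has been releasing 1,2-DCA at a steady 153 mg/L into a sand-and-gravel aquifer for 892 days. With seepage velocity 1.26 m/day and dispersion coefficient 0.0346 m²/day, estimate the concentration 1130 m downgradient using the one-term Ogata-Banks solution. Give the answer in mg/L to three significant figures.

33.6 mg/L

For a continuous step input, C/C₀ ≈ ½·erfc((x−vt)/(2√(Dt))).
vt = 1.26 × 892 = 1123.92 m and 2√(Dt) = 2√(0.0346 × 892) = 11.11 m.
Argument (x−vt)/(2√(Dt)) = (1130 − 1123.92)/11.11 = 0.5473; ½·erfc(0.5473) = 0.2195.
C = 153 × 0.2195 = 33.6 mg/L.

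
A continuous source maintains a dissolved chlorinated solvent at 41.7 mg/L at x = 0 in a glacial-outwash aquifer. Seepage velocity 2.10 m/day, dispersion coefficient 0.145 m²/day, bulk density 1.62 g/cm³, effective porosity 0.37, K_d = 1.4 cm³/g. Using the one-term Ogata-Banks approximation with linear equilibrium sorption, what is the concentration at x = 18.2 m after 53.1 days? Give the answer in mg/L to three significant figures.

1.70 mg/L

Retardation factor R = 1 + ρ_b·K_d/n = 1 + 1.62 × 1.4/0.37 = 7.130.
Sorption retards both mechanisms: v_R = v/R = 0.2945 m/day, D_R = D/R = 0.02034 m²/day.
v_R·t = 0.2945 × 53.1 = 15.63795 m; 2√(D_R t) = 2.079 m; argument = (18.2 − 15.63795)/2.079 = 1.232.
C = C₀ × ½·erfc(1.232) = 41.7 × 0.04073 = 1.70 mg/L.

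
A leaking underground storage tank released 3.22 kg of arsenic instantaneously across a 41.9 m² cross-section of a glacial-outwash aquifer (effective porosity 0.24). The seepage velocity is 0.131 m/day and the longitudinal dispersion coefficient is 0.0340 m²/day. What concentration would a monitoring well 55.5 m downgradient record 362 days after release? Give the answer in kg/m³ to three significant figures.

0.00684 kg/m³

For an instantaneous plane source, C(x,t) = M/(n_e·A·√(4πDt)) · exp(−(x−vt)²/(4Dt)), with n_e·A the pore (flow) area.
Plume center vt = 0.131 × 362 = 47.422 m, so the well at 55.5 m is 8.078 m downgradient of the peak.
√(4πDt) = 12.44 m, giving peak height M/(n_e·A·√(4πDt)) = 3.22/(0.24 × 41.9 × 12.44) = 0.02574 kg/m³.
(x−vt)²/(4Dt) = (8.078)²/(4 × 0.0340 × 362) = 1.325; exp(−1.325) = 0.2658.
C = 0.02574 × 0.2658 = 0.00684 kg/m³.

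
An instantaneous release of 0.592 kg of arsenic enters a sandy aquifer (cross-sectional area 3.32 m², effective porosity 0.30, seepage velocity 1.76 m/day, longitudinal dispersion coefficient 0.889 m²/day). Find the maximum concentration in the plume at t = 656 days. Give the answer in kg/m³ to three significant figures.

The peak of an instantaneous 1D plume sits at x = vt; there the Gaussian factor is 1 and C_max = M/(n_e·A·√(4πDt)), where n_e·A is the pore area the mass is dissolved in.
√(4πDt) = √(4π × 0.889 × 656) = 85.61 m, so C_max = 0.592/(0.30 × 3.32 × 85.61) = 0.00694 kg/m³.

0.00694 kg/m³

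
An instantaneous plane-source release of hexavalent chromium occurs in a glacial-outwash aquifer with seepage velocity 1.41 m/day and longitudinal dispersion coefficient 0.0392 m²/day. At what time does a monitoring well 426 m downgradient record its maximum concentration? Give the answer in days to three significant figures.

For the 1D instantaneous-source solution, setting ∂C/∂t = 0 at fixed x gives v²t² + 2Dt − x² = 0, so t = (√(D² + v²x²) − D)/v².
√(D² + v²x²) = √(0.0392² + 1.41² × 426²) = 600.7; v² = 1.9881.
t = (600.7 − 0.0392)/1.9881 = 302 days (vs. the pure-advection estimate x/v = 302 d).

302 days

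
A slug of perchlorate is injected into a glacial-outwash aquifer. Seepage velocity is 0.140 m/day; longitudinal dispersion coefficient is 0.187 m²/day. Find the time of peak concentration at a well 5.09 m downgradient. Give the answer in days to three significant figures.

28.0 days

For the 1D instantaneous-source solution, setting ∂C/∂t = 0 at fixed x gives v²t² + 2Dt − x² = 0, so t = (√(D² + v²x²) − D)/v².
√(D² + v²x²) = √(0.187² + 0.140² × 5.09²) = 0.7367; v² = 0.0196.
t = (0.7367 − 0.187)/0.0196 = 28.0 days (vs. the pure-advection estimate x/v = 36.4 d).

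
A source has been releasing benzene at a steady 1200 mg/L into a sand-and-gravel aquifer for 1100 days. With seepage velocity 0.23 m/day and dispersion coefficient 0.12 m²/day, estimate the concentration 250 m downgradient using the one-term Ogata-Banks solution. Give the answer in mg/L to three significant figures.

For a continuous step input, C/C₀ ≈ ½·erfc((x−vt)/(2√(Dt))).
vt = 0.23 × 1100 = 253 m and 2√(Dt) = 2√(0.12 × 1100) = 22.98 m.
Argument (x−vt)/(2√(Dt)) = (250 − 253)/22.98 = -0.1305; ½·erfc(-0.1305) = 0.5732.
C = 1200 × 0.5732 = 688 mg/L.

688 mg/L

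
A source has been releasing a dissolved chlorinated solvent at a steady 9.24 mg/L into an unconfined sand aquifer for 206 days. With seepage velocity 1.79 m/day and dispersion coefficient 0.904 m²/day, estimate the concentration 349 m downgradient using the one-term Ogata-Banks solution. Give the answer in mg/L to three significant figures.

For a continuous step input, C/C₀ ≈ ½·erfc((x−vt)/(2√(Dt))).
vt = 1.79 × 206 = 368.74 m and 2√(Dt) = 2√(0.904 × 206) = 27.29 m.
Argument (x−vt)/(2√(Dt)) = (349 − 368.74)/27.29 = -0.7233; ½·erfc(-0.7233) = 0.8468.
C = 9.24 × 0.8468 = 7.82 mg/L.

7.82 mg/L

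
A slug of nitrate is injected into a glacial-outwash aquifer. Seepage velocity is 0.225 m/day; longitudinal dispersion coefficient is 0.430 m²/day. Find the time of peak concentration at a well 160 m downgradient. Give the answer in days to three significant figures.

For the 1D instantaneous-source solution, setting ∂C/∂t = 0 at fixed x gives v²t² + 2Dt − x² = 0, so t = (√(D² + v²x²) − D)/v².
√(D² + v²x²) = √(0.430² + 0.225² × 160²) = 36.00; v² = 0.050625.
t = (36.00 − 0.430)/0.050625 = 703 days (vs. the pure-advection estimate x/v = 711 d).

703 days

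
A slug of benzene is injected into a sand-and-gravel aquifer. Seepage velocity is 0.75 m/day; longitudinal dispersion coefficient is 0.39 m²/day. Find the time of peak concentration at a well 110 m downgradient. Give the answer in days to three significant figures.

146 days

For the 1D instantaneous-source solution, setting ∂C/∂t = 0 at fixed x gives v²t² + 2Dt − x² = 0, so t = (√(D² + v²x²) − D)/v².
√(D² + v²x²) = √(0.39² + 0.75² × 110²) = 82.50; v² = 0.5625.
t = (82.50 − 0.39)/0.5625 = 146 days (vs. the pure-advection estimate x/v = 147 d).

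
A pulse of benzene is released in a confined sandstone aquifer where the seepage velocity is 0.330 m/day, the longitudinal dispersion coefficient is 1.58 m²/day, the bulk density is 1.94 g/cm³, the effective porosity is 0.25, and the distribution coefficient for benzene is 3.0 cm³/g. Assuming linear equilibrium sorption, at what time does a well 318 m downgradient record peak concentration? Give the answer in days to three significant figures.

23000 days

Retardation factor R = 1 + ρ_b·K_d/n = 1 + 1.94 × 3.0/0.25 = 24.28.
Sorption retards both mechanisms: v_R = v/R = 0.01359 m/day, D_R = D/R = 0.06507 m²/day.
Peak time from v_R²t² + 2D_R t − x² = 0: t = (√(D_R² + v_R²x²) − D_R)/v_R².
√(D_R² + v_R²x²) = √(0.06507² + 0.01359² × 318²) = 4.322; v_R² = 0.0001847.
t = (4.322 − 0.06507)/0.0001847 = 23000 days.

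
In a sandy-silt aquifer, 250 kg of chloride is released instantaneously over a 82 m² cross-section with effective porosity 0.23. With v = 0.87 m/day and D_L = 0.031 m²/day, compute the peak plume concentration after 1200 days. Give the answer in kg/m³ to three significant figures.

The peak of an instantaneous 1D plume sits at x = vt; there the Gaussian factor is 1 and C_max = M/(n_e·A·√(4πDt)), where n_e·A is the pore area the mass is dissolved in.
√(4πDt) = √(4π × 0.031 × 1200) = 21.62 m, so C_max = 250/(0.23 × 82 × 21.62) = 0.613 kg/m³.

0.613 kg/m³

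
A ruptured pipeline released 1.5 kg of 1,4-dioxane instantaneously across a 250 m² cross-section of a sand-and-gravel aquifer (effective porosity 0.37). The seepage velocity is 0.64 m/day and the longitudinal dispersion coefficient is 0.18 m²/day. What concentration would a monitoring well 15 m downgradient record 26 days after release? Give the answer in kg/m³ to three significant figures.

0.00183 kg/m³

For an instantaneous plane source, C(x,t) = M/(n_e·A·√(4πDt)) · exp(−(x−vt)²/(4Dt)), with n_e·A the pore (flow) area.
Plume center vt = 0.64 × 26 = 16.64 m, so the well at 15 m is 1.64 m upgradient of the peak.
√(4πDt) = 7.669 m, giving peak height M/(n_e·A·√(4πDt)) = 1.5/(0.37 × 250 × 7.669) = 0.002115 kg/m³.
(x−vt)²/(4Dt) = (-1.64)²/(4 × 0.18 × 26) = 0.1437; exp(−0.1437) = 0.8661.
C = 0.002115 × 0.8661 = 0.00183 kg/m³.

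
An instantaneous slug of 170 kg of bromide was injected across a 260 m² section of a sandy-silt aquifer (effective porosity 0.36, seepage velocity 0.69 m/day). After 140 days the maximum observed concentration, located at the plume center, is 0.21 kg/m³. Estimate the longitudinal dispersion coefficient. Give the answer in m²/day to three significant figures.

0.0425 m²/day

At the plume center C_max = M/(n_e·A·√(4πDt)), so D = M²/(4πt·(n_e·A·C_max)²).
n_e·A·C_max = 0.36 × 260 × 0.21 = 19.66 kg/m.
D = 170²/(4π × 140 × 19.66²) = 0.0425 m²/day.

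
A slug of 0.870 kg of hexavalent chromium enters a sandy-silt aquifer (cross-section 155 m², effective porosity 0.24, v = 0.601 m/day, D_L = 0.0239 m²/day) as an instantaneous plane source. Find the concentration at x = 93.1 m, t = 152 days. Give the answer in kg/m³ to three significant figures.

For an instantaneous plane source, C(x,t) = M/(n_e·A·√(4πDt)) · exp(−(x−vt)²/(4Dt)), with n_e·A the pore (flow) area.
Plume center vt = 0.601 × 152 = 91.352 m, so the well at 93.1 m is 1.748 m downgradient of the peak.
√(4πDt) = 6.757 m, giving peak height M/(n_e·A·√(4πDt)) = 0.870/(0.24 × 155 × 6.757) = 0.003461 kg/m³.
(x−vt)²/(4Dt) = (1.748)²/(4 × 0.0239 × 152) = 0.2103; exp(−0.2103) = 0.8103.
C = 0.003461 × 0.8103 = 0.00280 kg/m³.

0.00280 kg/m³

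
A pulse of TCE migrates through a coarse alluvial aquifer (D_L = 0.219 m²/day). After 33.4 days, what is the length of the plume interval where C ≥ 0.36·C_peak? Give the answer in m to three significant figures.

10.9 m

The plume is Gaussian with σ = √(2Dt) = √(2 × 0.219 × 33.4) = 3.825 m.
C/C_peak = exp(−Δx²/(2σ²)) = 0.36 ⇒ Δx = σ·√(−2 ln 0.36) = 3.825 × 1.429 = 5.466 m.
Width = 2Δx = 10.9 m.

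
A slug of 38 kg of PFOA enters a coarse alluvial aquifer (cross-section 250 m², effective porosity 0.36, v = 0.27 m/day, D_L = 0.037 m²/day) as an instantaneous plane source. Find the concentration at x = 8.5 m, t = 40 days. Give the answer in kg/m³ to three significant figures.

0.0401 kg/m³

For an instantaneous plane source, C(x,t) = M/(n_e·A·√(4πDt)) · exp(−(x−vt)²/(4Dt)), with n_e·A the pore (flow) area.
Plume center vt = 0.27 × 40 = 10.8 m, so the well at 8.5 m is 2.3 m upgradient of the peak.
√(4πDt) = 4.313 m, giving peak height M/(n_e·A·√(4πDt)) = 38/(0.36 × 250 × 4.313) = 0.09790 kg/m³.
(x−vt)²/(4Dt) = (-2.3)²/(4 × 0.037 × 40) = 0.8936; exp(−0.8936) = 0.4092.
C = 0.09790 × 0.4092 = 0.0401 kg/m³.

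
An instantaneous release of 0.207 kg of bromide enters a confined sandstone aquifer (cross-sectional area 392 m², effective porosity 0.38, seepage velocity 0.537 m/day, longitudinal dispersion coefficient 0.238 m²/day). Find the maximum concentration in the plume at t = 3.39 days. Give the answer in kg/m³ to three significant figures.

0.000436 kg/m³

The peak of an instantaneous 1D plume sits at x = vt; there the Gaussian factor is 1 and C_max = M/(n_e·A·√(4πDt)), where n_e·A is the pore area the mass is dissolved in.
√(4πDt) = √(4π × 0.238 × 3.39) = 3.184 m, so C_max = 0.207/(0.38 × 392 × 3.184) = 0.000436 kg/m³.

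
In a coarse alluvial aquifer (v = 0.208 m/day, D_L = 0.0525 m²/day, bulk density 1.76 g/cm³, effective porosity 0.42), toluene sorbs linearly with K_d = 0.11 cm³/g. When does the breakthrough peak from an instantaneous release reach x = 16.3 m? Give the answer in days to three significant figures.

113 days

Retardation factor R = 1 + ρ_b·K_d/n = 1 + 1.76 × 0.11/0.42 = 1.461.
Sorption retards both mechanisms: v_R = v/R = 0.1424 m/day, D_R = D/R = 0.03593 m²/day.
Peak time from v_R²t² + 2D_R t − x² = 0: t = (√(D_R² + v_R²x²) − D_R)/v_R².
√(D_R² + v_R²x²) = √(0.03593² + 0.1424² × 16.3²) = 2.321; v_R² = 0.02028.
t = (2.321 − 0.03593)/0.02028 = 113 days.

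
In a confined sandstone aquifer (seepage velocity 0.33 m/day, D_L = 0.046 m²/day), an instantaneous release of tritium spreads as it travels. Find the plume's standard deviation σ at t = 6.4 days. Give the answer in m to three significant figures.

0.767 m

Dispersive spreading gives a Gaussian with σ² = 2Dt; advection only shifts the center.
σ = √(2 × 0.046 × 6.4) = 0.767 m.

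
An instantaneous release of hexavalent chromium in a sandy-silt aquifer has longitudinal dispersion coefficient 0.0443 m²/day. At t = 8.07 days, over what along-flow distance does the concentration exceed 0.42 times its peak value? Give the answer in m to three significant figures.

2.23 m

The plume is Gaussian with σ = √(2Dt) = √(2 × 0.0443 × 8.07) = 0.8456 m.
C/C_peak = exp(−Δx²/(2σ²)) = 0.42 ⇒ Δx = σ·√(−2 ln 0.42) = 0.8456 × 1.317 = 1.114 m.
Width = 2Δx = 2.23 m.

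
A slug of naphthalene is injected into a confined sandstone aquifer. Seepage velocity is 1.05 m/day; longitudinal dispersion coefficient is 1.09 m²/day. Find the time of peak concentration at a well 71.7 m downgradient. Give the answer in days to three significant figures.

For the 1D instantaneous-source solution, setting ∂C/∂t = 0 at fixed x gives v²t² + 2Dt − x² = 0, so t = (√(D² + v²x²) − D)/v².
√(D² + v²x²) = √(1.09² + 1.05² × 71.7²) = 75.29; v² = 1.1025.
t = (75.29 − 1.09)/1.1025 = 67.3 days (vs. the pure-advection estimate x/v = 68.3 d).

67.3 days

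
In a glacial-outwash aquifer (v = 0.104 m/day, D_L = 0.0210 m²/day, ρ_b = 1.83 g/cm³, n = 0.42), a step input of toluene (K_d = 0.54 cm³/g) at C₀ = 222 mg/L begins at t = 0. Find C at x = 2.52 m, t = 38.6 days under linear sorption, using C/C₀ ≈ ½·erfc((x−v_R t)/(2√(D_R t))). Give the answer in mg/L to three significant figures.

Retardation factor R = 1 + ρ_b·K_d/n = 1 + 1.83 × 0.54/0.42 = 3.353.
Sorption retards both mechanisms: v_R = v/R = 0.03102 m/day, D_R = D/R = 0.006263 m²/day.
v_R·t = 0.03102 × 38.6 = 1.197372 m; 2√(D_R t) = 0.9834 m; argument = (2.52 − 1.197372)/0.9834 = 1.345.
C = C₀ × ½·erfc(1.345) = 222 × 0.02858 = 6.34 mg/L.

6.34 mg/L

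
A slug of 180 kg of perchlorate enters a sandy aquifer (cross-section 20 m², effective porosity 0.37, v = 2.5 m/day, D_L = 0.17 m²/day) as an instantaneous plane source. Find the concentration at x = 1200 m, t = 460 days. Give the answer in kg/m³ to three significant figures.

0.000262 kg/m³

For an instantaneous plane source, C(x,t) = M/(n_e·A·√(4πDt)) · exp(−(x−vt)²/(4Dt)), with n_e·A the pore (flow) area.
Plume center vt = 2.5 × 460 = 1150 m, so the well at 1200 m is 50 m downgradient of the peak.
√(4πDt) = 31.35 m, giving peak height M/(n_e·A·√(4πDt)) = 180/(0.37 × 20 × 31.35) = 0.7759 kg/m³.
(x−vt)²/(4Dt) = (50)²/(4 × 0.17 × 460) = 7.992; exp(−7.992) = 0.0003382.
C = 0.7759 × 0.0003382 = 0.000262 kg/m³.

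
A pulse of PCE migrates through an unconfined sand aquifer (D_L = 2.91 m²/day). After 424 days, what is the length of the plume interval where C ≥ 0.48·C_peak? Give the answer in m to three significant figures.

120 m

The plume is Gaussian with σ = √(2Dt) = √(2 × 2.91 × 424) = 49.68 m.
C/C_peak = exp(−Δx²/(2σ²)) = 0.48 ⇒ Δx = σ·√(−2 ln 0.48) = 49.68 × 1.212 = 60.21 m.
Width = 2Δx = 120 m.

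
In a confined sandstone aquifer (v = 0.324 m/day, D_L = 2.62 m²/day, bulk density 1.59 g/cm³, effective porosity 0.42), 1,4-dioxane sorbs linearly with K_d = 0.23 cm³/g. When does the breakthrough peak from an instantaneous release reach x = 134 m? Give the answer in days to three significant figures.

728 days

Retardation factor R = 1 + ρ_b·K_d/n = 1 + 1.59 × 0.23/0.42 = 1.871.
Sorption retards both mechanisms: v_R = v/R = 0.1732 m/day, D_R = D/R = 1.400 m²/day.
Peak time from v_R²t² + 2D_R t − x² = 0: t = (√(D_R² + v_R²x²) − D_R)/v_R².
√(D_R² + v_R²x²) = √(1.400² + 0.1732² × 134²) = 23.25; v_R² = 0.03000.
t = (23.25 − 1.400)/0.03000 = 728 days.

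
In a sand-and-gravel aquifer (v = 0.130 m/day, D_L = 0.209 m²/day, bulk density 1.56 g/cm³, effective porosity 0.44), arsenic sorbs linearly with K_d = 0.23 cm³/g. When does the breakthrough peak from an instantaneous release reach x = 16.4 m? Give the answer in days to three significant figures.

208 days

Retardation factor R = 1 + ρ_b·K_d/n = 1 + 1.56 × 0.23/0.44 = 1.815.
Sorption retards both mechanisms: v_R = v/R = 0.07163 m/day, D_R = D/R = 0.1152 m²/day.
Peak time from v_R²t² + 2D_R t − x² = 0: t = (√(D_R² + v_R²x²) − D_R)/v_R².
√(D_R² + v_R²x²) = √(0.1152² + 0.07163² × 16.4²) = 1.180; v_R² = 0.005131.
t = (1.180 − 0.1152)/0.005131 = 208 days.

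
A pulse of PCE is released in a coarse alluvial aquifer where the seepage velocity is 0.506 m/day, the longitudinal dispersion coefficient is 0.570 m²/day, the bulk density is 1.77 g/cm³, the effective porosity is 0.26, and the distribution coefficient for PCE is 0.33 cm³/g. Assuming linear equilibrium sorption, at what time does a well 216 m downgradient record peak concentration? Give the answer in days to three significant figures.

1380 days

Retardation factor R = 1 + ρ_b·K_d/n = 1 + 1.77 × 0.33/0.26 = 3.247.
Sorption retards both mechanisms: v_R = v/R = 0.1558 m/day, D_R = D/R = 0.1755 m²/day.
Peak time from v_R²t² + 2D_R t − x² = 0: t = (√(D_R² + v_R²x²) − D_R)/v_R².
√(D_R² + v_R²x²) = √(0.1755² + 0.1558² × 216²) = 33.65; v_R² = 0.02427.
t = (33.65 − 0.1755)/0.02427 = 1380 days.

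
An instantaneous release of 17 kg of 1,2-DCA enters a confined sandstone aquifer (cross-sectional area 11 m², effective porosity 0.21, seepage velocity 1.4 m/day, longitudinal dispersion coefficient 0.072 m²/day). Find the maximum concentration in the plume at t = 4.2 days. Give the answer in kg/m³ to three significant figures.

3.78 kg/m³

The peak of an instantaneous 1D plume sits at x = vt; there the Gaussian factor is 1 and C_max = M/(n_e·A·√(4πDt)), where n_e·A is the pore area the mass is dissolved in.
√(4πDt) = √(4π × 0.072 × 4.2) = 1.949 m, so C_max = 17/(0.21 × 11 × 1.949) = 3.78 kg/m³.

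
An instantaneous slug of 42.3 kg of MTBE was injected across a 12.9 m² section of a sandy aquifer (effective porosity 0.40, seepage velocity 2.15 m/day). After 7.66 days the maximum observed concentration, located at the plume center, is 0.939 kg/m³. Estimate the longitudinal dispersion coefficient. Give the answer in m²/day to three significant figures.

0.792 m²/day

At the plume center C_max = M/(n_e·A·√(4πDt)), so D = M²/(4πt·(n_e·A·C_max)²).
n_e·A·C_max = 0.40 × 12.9 × 0.939 = 4.845 kg/m.
D = 42.3²/(4π × 7.66 × 4.845²) = 0.792 m²/day.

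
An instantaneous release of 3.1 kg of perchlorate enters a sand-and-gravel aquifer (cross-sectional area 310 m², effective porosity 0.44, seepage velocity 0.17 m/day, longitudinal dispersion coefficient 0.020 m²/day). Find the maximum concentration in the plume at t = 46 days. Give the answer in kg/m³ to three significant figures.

The peak of an instantaneous 1D plume sits at x = vt; there the Gaussian factor is 1 and C_max = M/(n_e·A·√(4πDt)), where n_e·A is the pore area the mass is dissolved in.
√(4πDt) = √(4π × 0.020 × 46) = 3.400 m, so C_max = 3.1/(0.44 × 310 × 3.400) = 0.00668 kg/m³.

0.00668 kg/m³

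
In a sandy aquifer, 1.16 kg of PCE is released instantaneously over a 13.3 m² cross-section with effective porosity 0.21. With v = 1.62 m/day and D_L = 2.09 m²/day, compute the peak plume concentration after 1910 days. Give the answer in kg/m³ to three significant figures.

The peak of an instantaneous 1D plume sits at x = vt; there the Gaussian factor is 1 and C_max = M/(n_e·A·√(4πDt)), where n_e·A is the pore area the mass is dissolved in.
√(4πDt) = √(4π × 2.09 × 1910) = 224.0 m, so C_max = 1.16/(0.21 × 13.3 × 224.0) = 0.00185 kg/m³.

0.00185 kg/m³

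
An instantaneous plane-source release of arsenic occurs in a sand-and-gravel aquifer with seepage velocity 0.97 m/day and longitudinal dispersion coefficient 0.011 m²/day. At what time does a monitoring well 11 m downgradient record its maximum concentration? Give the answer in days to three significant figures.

11.3 days

For the 1D instantaneous-source solution, setting ∂C/∂t = 0 at fixed x gives v²t² + 2Dt − x² = 0, so t = (√(D² + v²x²) − D)/v².
√(D² + v²x²) = √(0.011² + 0.97² × 11²) = 10.67; v² = 0.9409.
t = (10.67 − 0.011)/0.9409 = 11.3 days (vs. the pure-advection estimate x/v = 11.3 d).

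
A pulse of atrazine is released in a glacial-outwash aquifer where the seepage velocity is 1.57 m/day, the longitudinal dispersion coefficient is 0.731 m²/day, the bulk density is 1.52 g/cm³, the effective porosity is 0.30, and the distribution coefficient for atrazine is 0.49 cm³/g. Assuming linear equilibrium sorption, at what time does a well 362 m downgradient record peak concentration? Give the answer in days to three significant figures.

Retardation factor R = 1 + ρ_b·K_d/n = 1 + 1.52 × 0.49/0.30 = 3.483.
Sorption retards both mechanisms: v_R = v/R = 0.4508 m/day, D_R = D/R = 0.2099 m²/day.
Peak time from v_R²t² + 2D_R t − x² = 0: t = (√(D_R² + v_R²x²) − D_R)/v_R².
√(D_R² + v_R²x²) = √(0.2099² + 0.4508² × 362²) = 163.2; v_R² = 0.2032.
t = (163.2 − 0.2099)/0.2032 = 802 days.

802 days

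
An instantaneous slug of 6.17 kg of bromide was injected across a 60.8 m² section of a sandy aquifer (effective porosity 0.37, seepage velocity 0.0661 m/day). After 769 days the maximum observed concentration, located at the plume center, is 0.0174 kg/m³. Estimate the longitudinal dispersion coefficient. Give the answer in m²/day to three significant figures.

0.0257 m²/day

At the plume center C_max = M/(n_e·A·√(4πDt)), so D = M²/(4πt·(n_e·A·C_max)²).
n_e·A·C_max = 0.37 × 60.8 × 0.0174 = 0.3914 kg/m.
D = 6.17²/(4π × 769 × 0.3914²) = 0.0257 m²/day.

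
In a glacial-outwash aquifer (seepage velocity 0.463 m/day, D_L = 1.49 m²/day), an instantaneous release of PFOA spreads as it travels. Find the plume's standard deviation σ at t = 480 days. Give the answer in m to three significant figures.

Dispersive spreading gives a Gaussian with σ² = 2Dt; advection only shifts the center.
σ = √(2 × 1.49 × 480) = 37.8 m.

37.8 m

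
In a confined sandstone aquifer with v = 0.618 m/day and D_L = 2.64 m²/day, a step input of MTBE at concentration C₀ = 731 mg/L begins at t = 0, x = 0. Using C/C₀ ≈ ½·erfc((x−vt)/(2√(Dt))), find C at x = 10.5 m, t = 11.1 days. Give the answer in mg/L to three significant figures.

232 mg/L

For a continuous step input, C/C₀ ≈ ½·erfc((x−vt)/(2√(Dt))).
vt = 0.618 × 11.1 = 6.8598 m and 2√(Dt) = 2√(2.64 × 11.1) = 10.83 m.
Argument (x−vt)/(2√(Dt)) = (10.5 − 6.8598)/10.83 = 0.3361; ½·erfc(0.3361) = 0.3173.
C = 731 × 0.3173 = 232 mg/L.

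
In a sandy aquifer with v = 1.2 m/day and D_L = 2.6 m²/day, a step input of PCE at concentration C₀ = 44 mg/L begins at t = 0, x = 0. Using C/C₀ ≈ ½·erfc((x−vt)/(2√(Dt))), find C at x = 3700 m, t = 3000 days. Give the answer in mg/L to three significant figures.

For a continuous step input, C/C₀ ≈ ½·erfc((x−vt)/(2√(Dt))).
vt = 1.2 × 3000 = 3600 m and 2√(Dt) = 2√(2.6 × 3000) = 176.6 m.
Argument (x−vt)/(2√(Dt)) = (3700 − 3600)/176.6 = 0.5663; ½·erfc(0.5663) = 0.2116.
C = 44 × 0.2116 = 9.31 mg/L.

9.31 mg/L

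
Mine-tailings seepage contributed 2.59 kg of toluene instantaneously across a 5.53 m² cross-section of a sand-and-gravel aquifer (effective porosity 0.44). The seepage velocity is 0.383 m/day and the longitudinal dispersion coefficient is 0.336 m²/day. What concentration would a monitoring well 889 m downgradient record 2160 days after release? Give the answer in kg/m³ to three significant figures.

For an instantaneous plane source, C(x,t) = M/(n_e·A·√(4πDt)) · exp(−(x−vt)²/(4Dt)), with n_e·A the pore (flow) area.
Plume center vt = 0.383 × 2160 = 827.28 m, so the well at 889 m is 61.72 m downgradient of the peak.
√(4πDt) = 95.50 m, giving peak height M/(n_e·A·√(4πDt)) = 2.59/(0.44 × 5.53 × 95.50) = 0.01115 kg/m³.
(x−vt)²/(4Dt) = (61.72)²/(4 × 0.336 × 2160) = 1.312; exp(−1.312) = 0.2693.
C = 0.01115 × 0.2693 = 0.00300 kg/m³.

0.00300 kg/m³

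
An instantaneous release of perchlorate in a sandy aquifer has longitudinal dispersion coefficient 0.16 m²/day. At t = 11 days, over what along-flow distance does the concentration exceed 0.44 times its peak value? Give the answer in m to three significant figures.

The plume is Gaussian with σ = √(2Dt) = √(2 × 0.16 × 11) = 1.876 m.
C/C_peak = exp(−Δx²/(2σ²)) = 0.44 ⇒ Δx = σ·√(−2 ln 0.44) = 1.876 × 1.281 = 2.403 m.
Width = 2Δx = 4.81 m.

4.81 m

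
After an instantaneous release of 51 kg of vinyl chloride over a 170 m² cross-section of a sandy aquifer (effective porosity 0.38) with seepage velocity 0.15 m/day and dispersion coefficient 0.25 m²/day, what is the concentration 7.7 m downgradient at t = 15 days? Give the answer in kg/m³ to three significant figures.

0.0159 kg/m³

For an instantaneous plane source, C(x,t) = M/(n_e·A·√(4πDt)) · exp(−(x−vt)²/(4Dt)), with n_e·A the pore (flow) area.
Plume center vt = 0.15 × 15 = 2.25 m, so the well at 7.7 m is 5.45 m downgradient of the peak.
√(4πDt) = 6.865 m, giving peak height M/(n_e·A·√(4πDt)) = 51/(0.38 × 170 × 6.865) = 0.1150 kg/m³.
(x−vt)²/(4Dt) = (5.45)²/(4 × 0.25 × 15) = 1.980; exp(−1.980) = 0.1381.
C = 0.1150 × 0.1381 = 0.0159 kg/m³.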